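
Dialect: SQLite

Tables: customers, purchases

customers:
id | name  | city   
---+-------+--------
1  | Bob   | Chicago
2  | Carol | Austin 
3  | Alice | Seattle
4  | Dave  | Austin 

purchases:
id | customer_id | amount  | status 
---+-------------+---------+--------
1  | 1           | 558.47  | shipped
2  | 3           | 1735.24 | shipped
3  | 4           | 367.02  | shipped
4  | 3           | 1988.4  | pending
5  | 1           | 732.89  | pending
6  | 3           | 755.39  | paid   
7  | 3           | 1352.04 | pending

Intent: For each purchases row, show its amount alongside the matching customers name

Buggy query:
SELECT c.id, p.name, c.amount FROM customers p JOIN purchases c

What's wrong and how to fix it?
Bug: Missing join condition: each purchases row is matched to all customers rows instead of just its own

Fix: Add ON c.customer_id = p.id to the JOIN

Corrected query:
SELECT c.id, p.name, c.amount FROM customers p JOIN purchases c ON c.customer_id = p.id

Result:
id | name  | amount 
---+-------+--------
1  | Bob   | 558.47 
2  | Alice | 1735.24
3  | Dave  | 367.02 
4  | Alice | 1988.4 
5  | Bob   | 732.89 
6  | Alice | 755.39 
7  | Alice | 1352.04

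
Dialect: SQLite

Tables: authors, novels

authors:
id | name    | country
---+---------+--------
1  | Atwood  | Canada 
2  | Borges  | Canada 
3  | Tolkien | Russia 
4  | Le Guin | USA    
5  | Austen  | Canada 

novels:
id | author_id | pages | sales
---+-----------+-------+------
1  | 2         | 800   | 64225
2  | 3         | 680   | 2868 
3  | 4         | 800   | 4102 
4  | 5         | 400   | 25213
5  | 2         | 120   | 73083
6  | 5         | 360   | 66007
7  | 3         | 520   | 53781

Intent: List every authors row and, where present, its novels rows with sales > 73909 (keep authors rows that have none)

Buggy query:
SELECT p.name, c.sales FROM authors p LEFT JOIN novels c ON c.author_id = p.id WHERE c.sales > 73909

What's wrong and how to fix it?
Bug: A WHERE condition on the right-hand table after LEFT JOIN drops unmatched parents

Fix: Put 'c.sales > 73909' in the JOIN's ON clause instead of WHERE

Corrected query:
SELECT p.name, c.sales FROM authors p LEFT JOIN novels c ON c.author_id = p.id AND c.sales > 73909

Result:
name    | sales
--------+------
Atwood  | NULL 
Borges  | NULL 
Tolkien | NULL 
Le Guin | NULL 
Austen  | NULL 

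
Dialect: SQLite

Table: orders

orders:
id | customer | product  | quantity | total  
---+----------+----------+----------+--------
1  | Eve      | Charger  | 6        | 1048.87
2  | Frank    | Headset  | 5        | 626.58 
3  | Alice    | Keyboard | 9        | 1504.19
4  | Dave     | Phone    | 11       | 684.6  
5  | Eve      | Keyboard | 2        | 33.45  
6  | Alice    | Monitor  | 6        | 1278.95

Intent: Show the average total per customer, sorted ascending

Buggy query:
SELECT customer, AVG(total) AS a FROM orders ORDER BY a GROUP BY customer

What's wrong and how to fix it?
Bug: ORDER BY appears before GROUP BY; SQL clause order requires GROUP BY first

Fix: Reorder: SELECT … FROM … GROUP BY … ORDER BY …

Corrected query:
SELECT customer, AVG(total) AS a FROM orders GROUP BY customer ORDER BY a

Result:
customer | a      
---------+--------
Eve      | 541.16 
Frank    | 626.58 
Dave     | 684.6  
Alice    | 1391.57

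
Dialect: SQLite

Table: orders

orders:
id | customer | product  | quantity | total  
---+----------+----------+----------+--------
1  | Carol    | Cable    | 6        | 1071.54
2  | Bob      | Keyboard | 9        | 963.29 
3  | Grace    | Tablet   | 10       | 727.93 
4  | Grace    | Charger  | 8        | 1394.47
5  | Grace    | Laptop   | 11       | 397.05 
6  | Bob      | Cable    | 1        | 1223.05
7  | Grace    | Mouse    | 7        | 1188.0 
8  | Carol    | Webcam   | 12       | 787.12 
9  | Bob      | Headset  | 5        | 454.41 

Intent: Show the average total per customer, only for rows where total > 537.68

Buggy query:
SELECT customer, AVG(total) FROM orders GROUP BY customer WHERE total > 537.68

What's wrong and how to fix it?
Bug: WHERE cannot follow GROUP BY

Fix: Place WHERE between FROM and GROUP BY

Corrected query:
SELECT customer, AVG(total) FROM orders WHERE total > 537.68 GROUP BY customer

Result:
customer | AVG(total) 
---------+------------
Bob      | 1093.17    
Carol    | 929.33     
Grace    | 1103.466667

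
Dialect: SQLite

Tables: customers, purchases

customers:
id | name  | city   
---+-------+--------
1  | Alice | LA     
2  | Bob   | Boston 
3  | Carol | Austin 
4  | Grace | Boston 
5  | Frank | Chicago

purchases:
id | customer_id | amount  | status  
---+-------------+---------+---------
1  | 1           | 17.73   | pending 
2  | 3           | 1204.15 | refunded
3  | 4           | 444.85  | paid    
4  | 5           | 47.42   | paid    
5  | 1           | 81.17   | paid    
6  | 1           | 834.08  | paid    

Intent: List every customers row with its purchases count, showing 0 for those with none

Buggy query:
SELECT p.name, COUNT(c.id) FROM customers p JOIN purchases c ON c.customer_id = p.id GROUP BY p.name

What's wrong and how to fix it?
Bug: INNER JOIN drops customers rows that have no matching purchases rows

Fix: Use LEFT JOIN so parents without children still appear (COUNT(c.id) gives 0)

Corrected query:
SELECT p.name, COUNT(c.id) FROM customers p LEFT JOIN purchases c ON c.customer_id = p.id GROUP BY p.name

Result:
name  | COUNT(c.id)
------+------------
Alice | 3          
Bob   | 0          
Carol | 1          
Frank | 1          
Grace | 1          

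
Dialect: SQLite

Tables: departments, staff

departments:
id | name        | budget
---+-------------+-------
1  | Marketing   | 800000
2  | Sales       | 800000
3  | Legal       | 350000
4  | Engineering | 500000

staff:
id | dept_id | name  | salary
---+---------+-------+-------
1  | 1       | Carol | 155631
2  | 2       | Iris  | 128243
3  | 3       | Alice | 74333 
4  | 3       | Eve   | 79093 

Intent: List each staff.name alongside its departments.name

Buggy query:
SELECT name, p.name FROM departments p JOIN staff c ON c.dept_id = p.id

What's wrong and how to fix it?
Bug: 'name' exists in both joined tables, so the database can't tell which one is meant

Fix: Qualify the column with its table alias (c.name)

Corrected query:
SELECT c.name, p.name FROM departments p JOIN staff c ON c.dept_id = p.id

Result:
name  | name     
------+----------
Carol | Marketing
Iris  | Sales    
Alice | Legal    
Eve   | Legal    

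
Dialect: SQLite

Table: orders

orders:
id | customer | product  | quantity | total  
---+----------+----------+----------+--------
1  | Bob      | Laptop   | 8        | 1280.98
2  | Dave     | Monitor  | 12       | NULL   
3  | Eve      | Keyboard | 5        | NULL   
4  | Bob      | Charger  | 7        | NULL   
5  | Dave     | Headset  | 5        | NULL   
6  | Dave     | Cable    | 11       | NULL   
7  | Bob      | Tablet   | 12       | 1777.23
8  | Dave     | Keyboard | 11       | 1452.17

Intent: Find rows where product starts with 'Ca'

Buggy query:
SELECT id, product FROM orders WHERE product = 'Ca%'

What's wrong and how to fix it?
Bug: Wildcards only work with LIKE; '=' treats '%' as a literal character

Fix: Use LIKE for wildcard pattern matching

Corrected query:
SELECT id, product FROM orders WHERE product LIKE 'Ca%'

Result:
id | product
---+--------
6  | Cable  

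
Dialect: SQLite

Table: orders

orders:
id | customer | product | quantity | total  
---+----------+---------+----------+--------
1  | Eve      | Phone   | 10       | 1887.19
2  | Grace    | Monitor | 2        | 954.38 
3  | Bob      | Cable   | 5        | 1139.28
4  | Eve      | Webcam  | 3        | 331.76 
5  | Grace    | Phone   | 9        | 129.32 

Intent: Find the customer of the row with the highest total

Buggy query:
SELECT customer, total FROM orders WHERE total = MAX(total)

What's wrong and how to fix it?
Bug: MAX(total) is an aggregate and cannot be used directly in WHERE

Fix: Wrap MAX in a scalar subquery so WHERE compares against a single value

Corrected query:
SELECT customer, total FROM orders WHERE total = (SELECT MAX(total) FROM orders)

Result:
customer | total  
---------+--------
Eve      | 1887.19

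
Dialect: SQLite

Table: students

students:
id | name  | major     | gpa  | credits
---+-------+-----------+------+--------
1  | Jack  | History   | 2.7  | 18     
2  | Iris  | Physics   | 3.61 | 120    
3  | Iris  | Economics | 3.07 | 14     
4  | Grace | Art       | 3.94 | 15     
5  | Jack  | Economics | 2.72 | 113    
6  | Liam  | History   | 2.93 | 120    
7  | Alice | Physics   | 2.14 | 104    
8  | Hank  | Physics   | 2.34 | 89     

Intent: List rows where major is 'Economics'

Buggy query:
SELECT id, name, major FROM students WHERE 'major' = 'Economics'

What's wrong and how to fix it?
Bug: Single quotes denote string literals in SQL; the column name is being compared as a constant string

Fix: Remove the quotes around the column name (or use double quotes for an identifier)

Corrected query:
SELECT id, name, major FROM students WHERE major = 'Economics'

Result:
id | name | major    
---+------+----------
3  | Iris | Economics
5  | Jack | Economics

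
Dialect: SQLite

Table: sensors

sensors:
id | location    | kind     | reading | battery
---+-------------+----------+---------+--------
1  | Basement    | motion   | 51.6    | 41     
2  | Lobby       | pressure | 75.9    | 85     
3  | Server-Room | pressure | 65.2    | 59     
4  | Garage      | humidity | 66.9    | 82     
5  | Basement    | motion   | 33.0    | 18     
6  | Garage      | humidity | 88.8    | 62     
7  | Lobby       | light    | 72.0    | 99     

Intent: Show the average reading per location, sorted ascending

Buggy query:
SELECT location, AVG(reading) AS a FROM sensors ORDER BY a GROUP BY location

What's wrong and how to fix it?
Bug: GROUP BY must precede ORDER BY

Fix: Move ORDER BY to the end, after GROUP BY

Corrected query:
SELECT location, AVG(reading) AS a FROM sensors GROUP BY location ORDER BY a

Result:
location    | a    
------------+------
Basement    | 42.3 
Server-Room | 65.2 
Lobby       | 73.95
Garage      | 77.85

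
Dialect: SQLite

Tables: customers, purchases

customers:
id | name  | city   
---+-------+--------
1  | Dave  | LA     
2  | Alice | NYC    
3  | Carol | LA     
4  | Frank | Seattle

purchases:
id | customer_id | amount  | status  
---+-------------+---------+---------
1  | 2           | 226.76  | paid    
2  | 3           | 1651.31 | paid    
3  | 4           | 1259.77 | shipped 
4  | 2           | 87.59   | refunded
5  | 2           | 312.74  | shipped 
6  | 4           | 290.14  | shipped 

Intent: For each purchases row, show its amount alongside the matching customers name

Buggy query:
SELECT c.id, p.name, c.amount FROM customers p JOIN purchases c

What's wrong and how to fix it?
Bug: Missing join condition: each purchases row is matched to all customers rows instead of just its own

Fix: Specify the join condition linking the foreign key to the parent id

Corrected query:
SELECT c.id, p.name, c.amount FROM customers p JOIN purchases c ON c.customer_id = p.id

Result:
id | name  | amount 
---+-------+--------
1  | Alice | 226.76 
2  | Carol | 1651.31
3  | Frank | 1259.77
4  | Alice | 87.59  
5  | Alice | 312.74 
6  | Frank | 290.14 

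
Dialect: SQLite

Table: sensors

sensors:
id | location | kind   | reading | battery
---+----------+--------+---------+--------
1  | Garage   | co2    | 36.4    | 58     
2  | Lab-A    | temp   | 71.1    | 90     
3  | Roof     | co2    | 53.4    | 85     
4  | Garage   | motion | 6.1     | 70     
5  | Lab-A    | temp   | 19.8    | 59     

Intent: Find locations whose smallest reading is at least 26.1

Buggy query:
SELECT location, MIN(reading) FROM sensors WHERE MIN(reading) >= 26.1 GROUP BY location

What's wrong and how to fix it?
Bug: MIN() in WHERE is a misuse of aggregate

Fix: Replace WHERE with HAVING after the GROUP BY

Corrected query:
SELECT location, MIN(reading) FROM sensors GROUP BY location HAVING MIN(reading) >= 26.1

Result:
location | MIN(reading)
---------+-------------
Roof     | 53.4        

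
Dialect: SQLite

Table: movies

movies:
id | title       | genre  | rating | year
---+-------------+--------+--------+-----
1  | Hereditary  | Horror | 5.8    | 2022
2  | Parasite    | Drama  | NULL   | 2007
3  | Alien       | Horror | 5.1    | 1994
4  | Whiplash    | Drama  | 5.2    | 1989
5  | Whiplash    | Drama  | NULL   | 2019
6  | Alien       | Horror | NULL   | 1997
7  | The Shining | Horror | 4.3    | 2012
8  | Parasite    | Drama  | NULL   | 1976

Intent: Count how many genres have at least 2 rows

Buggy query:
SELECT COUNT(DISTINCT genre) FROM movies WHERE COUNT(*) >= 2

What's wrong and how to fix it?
Bug: COUNT(*) cannot appear in WHERE; the per-group count doesn't exist yet

Fix: Group first with HAVING COUNT(*) >= 2, then COUNT the resulting groups

Corrected query:
SELECT COUNT(*) FROM (SELECT genre FROM movies GROUP BY genre HAVING COUNT(*) >= 2)

Result:
COUNT(*)
--------
2       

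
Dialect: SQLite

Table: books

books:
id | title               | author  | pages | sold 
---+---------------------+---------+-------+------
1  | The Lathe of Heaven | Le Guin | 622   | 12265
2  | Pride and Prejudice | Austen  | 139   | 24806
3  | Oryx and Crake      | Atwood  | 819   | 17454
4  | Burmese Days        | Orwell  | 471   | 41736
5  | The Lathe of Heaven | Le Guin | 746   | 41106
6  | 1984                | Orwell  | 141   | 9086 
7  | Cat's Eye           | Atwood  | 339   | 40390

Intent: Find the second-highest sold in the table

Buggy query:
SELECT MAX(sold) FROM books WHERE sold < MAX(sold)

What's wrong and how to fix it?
Bug: The inner MAX is an aggregate inside WHERE, which is not allowed

Fix: Put the inner MAX in a scalar subquery

Corrected query:
SELECT MAX(sold) FROM books WHERE sold < (SELECT MAX(sold) FROM books)

Result:
MAX(sold)
---------
41106    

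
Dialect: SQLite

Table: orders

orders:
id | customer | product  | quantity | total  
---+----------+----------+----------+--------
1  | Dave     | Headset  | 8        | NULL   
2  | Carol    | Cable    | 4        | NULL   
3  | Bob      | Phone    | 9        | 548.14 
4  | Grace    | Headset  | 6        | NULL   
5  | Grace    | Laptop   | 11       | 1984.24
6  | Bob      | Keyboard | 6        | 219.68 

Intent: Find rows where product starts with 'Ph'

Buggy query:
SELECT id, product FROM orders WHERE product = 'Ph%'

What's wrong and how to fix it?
Bug: '=' compares the literal string including the % character; pattern matching needs LIKE

Fix: Use LIKE for wildcard pattern matching

Corrected query:
SELECT id, product FROM orders WHERE product LIKE 'Ph%'

Result:
id | product
---+--------
3  | Phone  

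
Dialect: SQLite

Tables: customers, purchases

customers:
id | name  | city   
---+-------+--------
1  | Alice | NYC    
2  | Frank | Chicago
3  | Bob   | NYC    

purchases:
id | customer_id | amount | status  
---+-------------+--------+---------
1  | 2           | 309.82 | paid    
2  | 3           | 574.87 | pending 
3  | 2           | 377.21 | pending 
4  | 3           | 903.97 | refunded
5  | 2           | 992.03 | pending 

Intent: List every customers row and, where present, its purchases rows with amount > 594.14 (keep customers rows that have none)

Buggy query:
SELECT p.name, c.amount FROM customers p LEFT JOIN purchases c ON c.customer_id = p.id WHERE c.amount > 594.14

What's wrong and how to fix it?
Bug: Filtering c.amount in WHERE discards the NULL rows produced by LEFT JOIN, turning it into an inner join

Fix: Move the right-table condition into the ON clause so unmatched parents are kept

Corrected query:
SELECT p.name, c.amount FROM customers p LEFT JOIN purchases c ON c.customer_id = p.id AND c.amount > 594.14

Result:
name  | amount
------+-------
Alice | NULL  
Frank | 992.03
Bob   | 903.97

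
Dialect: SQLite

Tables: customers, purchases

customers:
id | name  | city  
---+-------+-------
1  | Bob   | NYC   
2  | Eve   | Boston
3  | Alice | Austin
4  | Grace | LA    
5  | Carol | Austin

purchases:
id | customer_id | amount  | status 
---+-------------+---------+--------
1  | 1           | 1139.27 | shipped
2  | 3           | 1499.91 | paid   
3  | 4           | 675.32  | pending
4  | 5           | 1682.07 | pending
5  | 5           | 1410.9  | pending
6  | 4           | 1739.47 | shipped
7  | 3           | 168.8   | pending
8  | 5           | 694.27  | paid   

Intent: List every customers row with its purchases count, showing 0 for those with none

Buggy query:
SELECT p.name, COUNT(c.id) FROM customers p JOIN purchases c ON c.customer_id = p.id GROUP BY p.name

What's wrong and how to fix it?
Bug: INNER JOIN drops customers rows that have no matching purchases rows

Fix: Use LEFT JOIN so parents without children still appear (COUNT(c.id) gives 0)

Corrected query:
SELECT p.name, COUNT(c.id) FROM customers p LEFT JOIN purchases c ON c.customer_id = p.id GROUP BY p.name

Result:
name  | COUNT(c.id)
------+------------
Alice | 2          
Bob   | 1          
Carol | 3          
Eve   | 0          
Grace | 2          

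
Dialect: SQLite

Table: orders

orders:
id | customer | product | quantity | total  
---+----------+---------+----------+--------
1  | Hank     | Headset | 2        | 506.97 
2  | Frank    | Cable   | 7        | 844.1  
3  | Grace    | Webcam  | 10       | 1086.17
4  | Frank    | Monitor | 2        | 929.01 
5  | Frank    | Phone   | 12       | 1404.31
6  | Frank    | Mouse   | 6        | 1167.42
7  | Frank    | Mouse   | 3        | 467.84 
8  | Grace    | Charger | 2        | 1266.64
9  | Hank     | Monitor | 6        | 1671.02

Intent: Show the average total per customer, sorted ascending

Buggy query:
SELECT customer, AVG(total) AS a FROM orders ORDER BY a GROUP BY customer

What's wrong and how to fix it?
Bug: ORDER BY appears before GROUP BY; SQL clause order requires GROUP BY first

Fix: Reorder: SELECT … FROM … GROUP BY … ORDER BY …

Corrected query:
SELECT customer, AVG(total) AS a FROM orders GROUP BY customer ORDER BY a

Result:
customer | a       
---------+---------
Frank    | 962.536 
Hank     | 1088.995
Grace    | 1176.405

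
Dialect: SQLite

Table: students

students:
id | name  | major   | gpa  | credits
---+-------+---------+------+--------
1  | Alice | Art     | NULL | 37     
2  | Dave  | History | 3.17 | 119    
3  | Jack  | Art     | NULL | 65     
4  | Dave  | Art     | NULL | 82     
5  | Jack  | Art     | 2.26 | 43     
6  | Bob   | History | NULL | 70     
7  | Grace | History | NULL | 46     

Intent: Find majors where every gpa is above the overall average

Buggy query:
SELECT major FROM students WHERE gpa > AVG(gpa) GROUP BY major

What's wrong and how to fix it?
Bug: WHERE evaluates per row before aggregation, so AVG() is unavailable

Fix: Compute the overall average in a scalar subquery and compare each group's MIN against it in HAVING

Corrected query:
SELECT major FROM students GROUP BY major HAVING MIN(gpa) > (SELECT AVG(gpa) FROM students)

Result:
major  
-------
History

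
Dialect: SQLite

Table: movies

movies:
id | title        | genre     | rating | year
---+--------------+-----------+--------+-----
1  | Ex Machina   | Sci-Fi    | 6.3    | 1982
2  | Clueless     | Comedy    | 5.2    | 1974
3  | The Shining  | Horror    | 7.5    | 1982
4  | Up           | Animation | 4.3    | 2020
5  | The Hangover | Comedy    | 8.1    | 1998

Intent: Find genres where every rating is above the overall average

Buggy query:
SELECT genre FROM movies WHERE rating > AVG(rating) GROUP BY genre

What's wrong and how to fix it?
Bug: WHERE evaluates per row before aggregation, so AVG() is unavailable

Fix: Use a subquery for AVG and a HAVING MIN(...) filter so the condition holds for every row in the group

Corrected query:
SELECT genre FROM movies GROUP BY genre HAVING MIN(rating) > (SELECT AVG(rating) FROM movies)

Result:
genre 
------
Horror
Sci-Fi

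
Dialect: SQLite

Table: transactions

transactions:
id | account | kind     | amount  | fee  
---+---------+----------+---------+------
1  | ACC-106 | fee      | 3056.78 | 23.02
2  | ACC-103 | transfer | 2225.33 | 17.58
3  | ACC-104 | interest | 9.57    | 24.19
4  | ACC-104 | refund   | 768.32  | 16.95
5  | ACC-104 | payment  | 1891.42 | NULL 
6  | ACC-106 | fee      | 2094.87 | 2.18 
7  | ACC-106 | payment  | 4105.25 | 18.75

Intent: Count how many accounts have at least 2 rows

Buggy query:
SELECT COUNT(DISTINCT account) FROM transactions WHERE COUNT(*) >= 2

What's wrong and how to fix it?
Bug: WHERE filters individual rows, not groups, so a group-level COUNT is invalid there

Fix: Use a subquery that GROUPs and filters with HAVING, then count its rows

Corrected query:
SELECT COUNT(*) FROM (SELECT account FROM transactions GROUP BY account HAVING COUNT(*) >= 2)

Result:
COUNT(*)
--------
2       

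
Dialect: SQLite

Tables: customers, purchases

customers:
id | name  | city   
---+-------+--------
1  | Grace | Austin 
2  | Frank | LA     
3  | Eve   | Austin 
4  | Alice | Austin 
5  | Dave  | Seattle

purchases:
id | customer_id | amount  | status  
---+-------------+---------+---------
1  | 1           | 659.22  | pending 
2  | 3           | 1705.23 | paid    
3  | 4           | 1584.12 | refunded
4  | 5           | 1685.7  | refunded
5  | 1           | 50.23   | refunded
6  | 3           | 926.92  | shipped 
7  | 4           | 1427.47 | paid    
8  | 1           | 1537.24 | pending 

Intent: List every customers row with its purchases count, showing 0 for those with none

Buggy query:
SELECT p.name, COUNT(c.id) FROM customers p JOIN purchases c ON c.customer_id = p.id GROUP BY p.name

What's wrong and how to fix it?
Bug: INNER JOIN drops customers rows that have no matching purchases rows

Fix: Switch to LEFT JOIN to retain unmatched parent rows

Corrected query:
SELECT p.name, COUNT(c.id) FROM customers p LEFT JOIN purchases c ON c.customer_id = p.id GROUP BY p.name

Result:
name  | COUNT(c.id)
------+------------
Alice | 2          
Dave  | 1          
Eve   | 2          
Frank | 0          
Grace | 3          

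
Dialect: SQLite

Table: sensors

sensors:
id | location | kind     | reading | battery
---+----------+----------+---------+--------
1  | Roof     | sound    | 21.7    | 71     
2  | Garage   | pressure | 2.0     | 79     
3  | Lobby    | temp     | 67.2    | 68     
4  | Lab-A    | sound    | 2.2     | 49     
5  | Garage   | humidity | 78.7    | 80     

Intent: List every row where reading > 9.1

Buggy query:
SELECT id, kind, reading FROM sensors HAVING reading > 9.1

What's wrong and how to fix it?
Bug: This is a non-aggregate query (no GROUP BY, no aggregates), so in SQLite the HAVING clause is invalid here; a row-level condition belongs in WHERE

Fix: Replace HAVING with WHERE since the condition applies to individual rows

Corrected query:
SELECT id, kind, reading FROM sensors WHERE reading > 9.1

Result:
id | kind     | reading
---+----------+--------
1  | sound    | 21.7   
3  | temp     | 67.2   
5  | humidity | 78.7   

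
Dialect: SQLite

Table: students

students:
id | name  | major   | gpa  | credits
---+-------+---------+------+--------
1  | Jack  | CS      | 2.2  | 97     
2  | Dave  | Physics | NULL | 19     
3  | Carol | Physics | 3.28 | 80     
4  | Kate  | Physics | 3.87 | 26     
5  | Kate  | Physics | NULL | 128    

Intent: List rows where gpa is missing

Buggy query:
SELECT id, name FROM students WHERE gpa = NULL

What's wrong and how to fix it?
Bug: Comparing to NULL with '=' never matches; NULL = NULL is unknown, not true

Fix: Use IS NULL to test for NULL

Corrected query:
SELECT id, name FROM students WHERE gpa IS NULL

Result:
id | name
---+-----
2  | Dave
5  | Kate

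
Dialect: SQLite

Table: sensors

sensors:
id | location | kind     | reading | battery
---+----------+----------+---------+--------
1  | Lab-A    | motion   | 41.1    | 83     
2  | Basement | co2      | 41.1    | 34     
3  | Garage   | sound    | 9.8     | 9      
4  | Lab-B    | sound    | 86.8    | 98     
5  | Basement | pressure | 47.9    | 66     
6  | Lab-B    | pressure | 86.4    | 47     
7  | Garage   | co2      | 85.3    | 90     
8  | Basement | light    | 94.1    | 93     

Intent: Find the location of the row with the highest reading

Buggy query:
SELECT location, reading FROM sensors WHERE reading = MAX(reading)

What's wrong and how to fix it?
Bug: MAX(reading) is an aggregate and cannot be used directly in WHERE

Fix: Use a subquery: WHERE reading = (SELECT MAX(reading) FROM sensors)

Corrected query:
SELECT location, reading FROM sensors WHERE reading = (SELECT MAX(reading) FROM sensors)

Result:
location | reading
---------+--------
Basement | 94.1   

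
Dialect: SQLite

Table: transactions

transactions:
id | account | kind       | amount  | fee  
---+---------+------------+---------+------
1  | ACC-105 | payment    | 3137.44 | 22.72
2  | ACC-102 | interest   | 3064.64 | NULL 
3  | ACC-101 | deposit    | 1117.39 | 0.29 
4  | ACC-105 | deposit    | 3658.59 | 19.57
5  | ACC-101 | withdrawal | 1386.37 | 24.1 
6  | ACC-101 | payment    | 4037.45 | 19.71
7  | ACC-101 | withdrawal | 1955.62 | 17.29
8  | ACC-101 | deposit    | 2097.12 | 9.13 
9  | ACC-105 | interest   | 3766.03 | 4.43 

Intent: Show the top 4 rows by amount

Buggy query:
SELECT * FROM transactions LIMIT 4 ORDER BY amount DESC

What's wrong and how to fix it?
Bug: ORDER BY cannot follow LIMIT; LIMIT is the final clause

Fix: Swap the clauses: ORDER BY first, then LIMIT

Corrected query:
SELECT * FROM transactions ORDER BY amount DESC LIMIT 4

Result:
id | account | kind     | amount  | fee  
---+---------+----------+---------+------
6  | ACC-101 | payment  | 4037.45 | 19.71
9  | ACC-105 | interest | 3766.03 | 4.43 
4  | ACC-105 | deposit  | 3658.59 | 19.57
1  | ACC-105 | payment  | 3137.44 | 22.72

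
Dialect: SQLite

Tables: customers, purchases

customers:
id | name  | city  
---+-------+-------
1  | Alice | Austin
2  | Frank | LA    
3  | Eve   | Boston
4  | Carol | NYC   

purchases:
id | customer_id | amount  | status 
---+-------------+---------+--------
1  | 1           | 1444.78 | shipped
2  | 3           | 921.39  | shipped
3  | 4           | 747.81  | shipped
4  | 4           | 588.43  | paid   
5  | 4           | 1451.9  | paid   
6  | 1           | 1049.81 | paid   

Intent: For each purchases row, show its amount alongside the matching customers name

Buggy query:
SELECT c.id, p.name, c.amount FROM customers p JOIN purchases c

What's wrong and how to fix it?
Bug: Missing join condition: each purchases row is matched to all customers rows instead of just its own

Fix: Specify the join condition linking the foreign key to the parent id

Corrected query:
SELECT c.id, p.name, c.amount FROM customers p JOIN purchases c ON c.customer_id = p.id

Result:
id | name  | amount 
---+-------+--------
1  | Alice | 1444.78
2  | Eve   | 921.39 
3  | Carol | 747.81 
4  | Carol | 588.43 
5  | Carol | 1451.9 
6  | Alice | 1049.81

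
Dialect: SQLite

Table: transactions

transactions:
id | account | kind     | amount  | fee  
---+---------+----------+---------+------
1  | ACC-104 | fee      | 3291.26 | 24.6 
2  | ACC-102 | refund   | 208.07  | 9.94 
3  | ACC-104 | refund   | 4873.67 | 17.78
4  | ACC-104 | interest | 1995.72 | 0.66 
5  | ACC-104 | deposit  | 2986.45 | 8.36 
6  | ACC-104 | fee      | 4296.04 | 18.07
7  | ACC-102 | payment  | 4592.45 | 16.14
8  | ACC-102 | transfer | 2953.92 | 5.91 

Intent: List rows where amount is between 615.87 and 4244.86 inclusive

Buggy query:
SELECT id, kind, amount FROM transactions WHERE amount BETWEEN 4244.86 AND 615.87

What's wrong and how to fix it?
Bug: BETWEEN expects the lower bound first; with 4244.86 AND 615.87 the range is empty

Fix: Swap the bounds so the smaller value comes first

Corrected query:
SELECT id, kind, amount FROM transactions WHERE amount BETWEEN 615.87 AND 4244.86

Result:
id | kind     | amount 
---+----------+--------
1  | fee      | 3291.26
4  | interest | 1995.72
5  | deposit  | 2986.45
8  | transfer | 2953.92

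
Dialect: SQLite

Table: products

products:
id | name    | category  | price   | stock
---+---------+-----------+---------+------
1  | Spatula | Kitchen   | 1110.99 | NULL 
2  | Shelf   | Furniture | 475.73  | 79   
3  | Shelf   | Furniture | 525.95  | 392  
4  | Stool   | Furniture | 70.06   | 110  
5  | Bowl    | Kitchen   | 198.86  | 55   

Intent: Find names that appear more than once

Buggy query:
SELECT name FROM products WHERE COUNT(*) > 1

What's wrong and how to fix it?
Bug: COUNT(*) is an aggregate and cannot be used in WHERE

Fix: Group first, then use HAVING for the count condition

Corrected query:
SELECT name FROM products GROUP BY name HAVING COUNT(*) > 1

Result:
name 
-----
Shelf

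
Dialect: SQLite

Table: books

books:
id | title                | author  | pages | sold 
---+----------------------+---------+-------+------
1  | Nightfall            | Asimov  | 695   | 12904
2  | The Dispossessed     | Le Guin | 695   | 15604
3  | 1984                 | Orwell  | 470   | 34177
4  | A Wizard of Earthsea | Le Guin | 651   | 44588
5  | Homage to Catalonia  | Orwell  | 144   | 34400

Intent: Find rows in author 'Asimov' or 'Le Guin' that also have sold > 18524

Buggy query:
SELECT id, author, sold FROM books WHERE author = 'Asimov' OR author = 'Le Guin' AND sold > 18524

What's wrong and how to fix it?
Bug: Without parentheses, AND is evaluated before OR, so the sold filter only applies to the 'Le Guin' branch

Fix: Group the OR with parentheses (or use IN), then AND the threshold

Corrected query:
SELECT id, author, sold FROM books WHERE (author = 'Asimov' OR author = 'Le Guin') AND sold > 18524

Result:
id | author  | sold 
---+---------+------
4  | Le Guin | 44588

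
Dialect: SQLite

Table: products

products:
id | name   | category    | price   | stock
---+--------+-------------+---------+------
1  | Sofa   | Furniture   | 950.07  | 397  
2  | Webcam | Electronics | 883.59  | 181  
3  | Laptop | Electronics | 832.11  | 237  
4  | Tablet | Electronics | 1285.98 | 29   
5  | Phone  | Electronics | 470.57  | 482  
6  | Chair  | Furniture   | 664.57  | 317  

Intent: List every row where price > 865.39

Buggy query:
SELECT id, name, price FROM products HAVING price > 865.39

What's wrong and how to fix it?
Bug: HAVING filters the output of aggregation, but this query has no GROUP BY and no aggregate functions, so SQLite rejects it (HAVING clause on a non-aggregate query); the condition here is per row

Fix: Replace HAVING with WHERE since the condition applies to individual rows

Corrected query:
SELECT id, name, price FROM products WHERE price > 865.39

Result:
id | name   | price  
---+--------+--------
1  | Sofa   | 950.07 
2  | Webcam | 883.59 
4  | Tablet | 1285.98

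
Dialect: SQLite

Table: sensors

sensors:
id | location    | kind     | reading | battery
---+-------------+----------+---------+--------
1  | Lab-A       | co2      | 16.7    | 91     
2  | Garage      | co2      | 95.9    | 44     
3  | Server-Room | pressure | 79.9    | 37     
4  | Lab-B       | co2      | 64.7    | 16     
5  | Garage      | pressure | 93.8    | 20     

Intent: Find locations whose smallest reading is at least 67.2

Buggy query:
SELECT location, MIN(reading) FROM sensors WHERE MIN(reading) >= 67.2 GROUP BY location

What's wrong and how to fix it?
Bug: Aggregates like MIN are computed per group after WHERE runs

Fix: Replace WHERE with HAVING after the GROUP BY

Corrected query:
SELECT location, MIN(reading) FROM sensors GROUP BY location HAVING MIN(reading) >= 67.2

Result:
location    | MIN(reading)
------------+-------------
Garage      | 93.8        
Server-Room | 79.9        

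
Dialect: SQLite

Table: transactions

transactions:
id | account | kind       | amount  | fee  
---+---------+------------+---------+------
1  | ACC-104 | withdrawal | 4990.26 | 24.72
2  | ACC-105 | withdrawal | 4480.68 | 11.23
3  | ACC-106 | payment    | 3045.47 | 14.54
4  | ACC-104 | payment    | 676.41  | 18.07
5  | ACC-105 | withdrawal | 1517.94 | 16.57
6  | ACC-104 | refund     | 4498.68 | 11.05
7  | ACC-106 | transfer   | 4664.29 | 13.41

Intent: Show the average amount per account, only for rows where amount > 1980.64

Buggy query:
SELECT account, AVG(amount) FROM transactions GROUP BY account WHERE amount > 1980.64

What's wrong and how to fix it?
Bug: Row-level WHERE must come before GROUP BY in the clause order

Fix: Move the WHERE clause before GROUP BY

Corrected query:
SELECT account, AVG(amount) FROM transactions WHERE amount > 1980.64 GROUP BY account

Result:
account | AVG(amount)
--------+------------
ACC-104 | 4744.47    
ACC-105 | 4480.68    
ACC-106 | 3854.88    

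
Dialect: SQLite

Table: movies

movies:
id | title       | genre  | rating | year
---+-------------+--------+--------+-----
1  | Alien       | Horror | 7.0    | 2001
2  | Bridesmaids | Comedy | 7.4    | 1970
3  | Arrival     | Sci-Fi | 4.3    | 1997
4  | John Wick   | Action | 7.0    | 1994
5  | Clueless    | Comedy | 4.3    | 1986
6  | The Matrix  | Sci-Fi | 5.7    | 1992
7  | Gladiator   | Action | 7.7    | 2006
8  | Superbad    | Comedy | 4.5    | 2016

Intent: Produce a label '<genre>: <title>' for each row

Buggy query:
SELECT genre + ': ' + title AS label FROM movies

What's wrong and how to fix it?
Bug: '+' is numeric addition; on text columns SQLite converts them to 0 instead of concatenating

Fix: Use the || operator for string concatenation

Corrected query:
SELECT genre || ': ' || title AS label FROM movies

Result:
label              
-------------------
Horror: Alien      
Comedy: Bridesmaids
Sci-Fi: Arrival    
Action: John Wick  
Comedy: Clueless   
Sci-Fi: The Matrix 
Action: Gladiator  
Comedy: Superbad   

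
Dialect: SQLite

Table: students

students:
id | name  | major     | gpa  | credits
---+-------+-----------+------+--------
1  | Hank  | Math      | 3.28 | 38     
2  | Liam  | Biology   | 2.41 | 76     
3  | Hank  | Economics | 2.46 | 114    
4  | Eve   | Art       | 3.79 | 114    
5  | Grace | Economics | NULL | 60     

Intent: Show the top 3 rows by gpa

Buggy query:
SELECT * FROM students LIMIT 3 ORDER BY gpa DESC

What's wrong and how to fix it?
Bug: ORDER BY cannot follow LIMIT; LIMIT is the final clause

Fix: Sort with ORDER BY, then apply LIMIT

Corrected query:
SELECT * FROM students ORDER BY gpa DESC LIMIT 3

Result:
id | name | major     | gpa  | credits
---+------+-----------+------+--------
4  | Eve  | Art       | 3.79 | 114    
1  | Hank | Math      | 3.28 | 38     
3  | Hank | Economics | 2.46 | 114    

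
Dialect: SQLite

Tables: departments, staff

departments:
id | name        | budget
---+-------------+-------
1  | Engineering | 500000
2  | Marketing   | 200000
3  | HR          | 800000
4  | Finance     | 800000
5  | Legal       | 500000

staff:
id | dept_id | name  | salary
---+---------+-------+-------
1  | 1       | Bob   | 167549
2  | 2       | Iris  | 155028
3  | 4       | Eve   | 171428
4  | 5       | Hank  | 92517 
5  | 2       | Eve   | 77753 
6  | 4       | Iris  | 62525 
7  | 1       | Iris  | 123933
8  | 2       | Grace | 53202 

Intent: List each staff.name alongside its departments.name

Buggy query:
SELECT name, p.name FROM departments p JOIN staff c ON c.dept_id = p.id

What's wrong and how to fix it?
Bug: Both tables have a 'name' column; the unqualified reference is ambiguous

Fix: Prefix ambiguous columns with the table alias

Corrected query:
SELECT c.name, p.name FROM departments p JOIN staff c ON c.dept_id = p.id

Result:
name  | name       
------+------------
Bob   | Engineering
Iris  | Marketing  
Eve   | Finance    
Hank  | Legal      
Eve   | Marketing  
Iris  | Finance    
Iris  | Engineering
Grace | Marketing  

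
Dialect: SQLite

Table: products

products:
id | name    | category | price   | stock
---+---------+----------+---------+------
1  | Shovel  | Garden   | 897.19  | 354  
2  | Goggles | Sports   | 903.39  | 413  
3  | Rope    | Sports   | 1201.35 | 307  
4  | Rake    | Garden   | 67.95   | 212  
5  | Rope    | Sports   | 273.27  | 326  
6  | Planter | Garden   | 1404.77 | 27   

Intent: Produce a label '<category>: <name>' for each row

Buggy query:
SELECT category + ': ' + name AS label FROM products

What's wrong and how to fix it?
Bug: SQLite uses || for string concatenation; + coerces text to numbers (yielding 0)

Fix: Replace + with || to concatenate text

Corrected query:
SELECT category || ': ' || name AS label FROM products

Result:
label          
---------------
Garden: Shovel 
Sports: Goggles
Sports: Rope   
Garden: Rake   
Sports: Rope   
Garden: Planter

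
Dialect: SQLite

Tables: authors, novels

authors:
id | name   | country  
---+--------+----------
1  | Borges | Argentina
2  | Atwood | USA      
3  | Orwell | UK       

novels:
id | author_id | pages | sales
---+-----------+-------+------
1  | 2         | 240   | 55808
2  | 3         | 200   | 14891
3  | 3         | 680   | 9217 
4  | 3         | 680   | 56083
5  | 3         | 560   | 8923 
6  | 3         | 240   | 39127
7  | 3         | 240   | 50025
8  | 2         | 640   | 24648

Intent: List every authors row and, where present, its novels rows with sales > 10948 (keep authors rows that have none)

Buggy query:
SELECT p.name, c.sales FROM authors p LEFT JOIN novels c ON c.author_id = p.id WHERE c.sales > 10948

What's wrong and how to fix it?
Bug: A WHERE condition on the right-hand table after LEFT JOIN drops unmatched parents

Fix: Put 'c.sales > 10948' in the JOIN's ON clause instead of WHERE

Corrected query:
SELECT p.name, c.sales FROM authors p LEFT JOIN novels c ON c.author_id = p.id AND c.sales > 10948

Result:
name   | sales
-------+------
Borges | NULL 
Atwood | 24648
Atwood | 55808
Orwell | 14891
Orwell | 39127
Orwell | 50025
Orwell | 56083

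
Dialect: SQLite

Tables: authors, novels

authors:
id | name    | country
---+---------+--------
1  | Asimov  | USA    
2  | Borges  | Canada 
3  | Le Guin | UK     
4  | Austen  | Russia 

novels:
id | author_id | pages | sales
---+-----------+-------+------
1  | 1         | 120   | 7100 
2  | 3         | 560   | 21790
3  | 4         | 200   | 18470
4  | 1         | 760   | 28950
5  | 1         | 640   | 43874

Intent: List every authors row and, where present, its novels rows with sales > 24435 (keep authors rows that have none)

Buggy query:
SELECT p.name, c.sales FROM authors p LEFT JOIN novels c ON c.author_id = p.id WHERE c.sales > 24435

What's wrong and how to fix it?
Bug: A WHERE condition on the right-hand table after LEFT JOIN drops unmatched parents

Fix: Move the right-table condition into the ON clause so unmatched parents are kept

Corrected query:
SELECT p.name, c.sales FROM authors p LEFT JOIN novels c ON c.author_id = p.id AND c.sales > 24435

Result:
name    | sales
--------+------
Asimov  | 28950
Asimov  | 43874
Borges  | NULL 
Le Guin | NULL 
Austen  | NULL 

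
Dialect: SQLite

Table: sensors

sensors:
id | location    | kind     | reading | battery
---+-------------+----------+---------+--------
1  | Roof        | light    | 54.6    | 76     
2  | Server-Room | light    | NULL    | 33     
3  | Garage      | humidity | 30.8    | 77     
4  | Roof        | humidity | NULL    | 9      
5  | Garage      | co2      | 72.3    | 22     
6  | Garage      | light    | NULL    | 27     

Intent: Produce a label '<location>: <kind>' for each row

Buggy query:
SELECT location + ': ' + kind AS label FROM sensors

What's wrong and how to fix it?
Bug: SQLite uses || for string concatenation; + coerces text to numbers (yielding 0)

Fix: Use the || operator for string concatenation

Corrected query:
SELECT location || ': ' || kind AS label FROM sensors

Result:
label             
------------------
Roof: light       
Server-Room: light
Garage: humidity  
Roof: humidity    
Garage: co2       
Garage: light     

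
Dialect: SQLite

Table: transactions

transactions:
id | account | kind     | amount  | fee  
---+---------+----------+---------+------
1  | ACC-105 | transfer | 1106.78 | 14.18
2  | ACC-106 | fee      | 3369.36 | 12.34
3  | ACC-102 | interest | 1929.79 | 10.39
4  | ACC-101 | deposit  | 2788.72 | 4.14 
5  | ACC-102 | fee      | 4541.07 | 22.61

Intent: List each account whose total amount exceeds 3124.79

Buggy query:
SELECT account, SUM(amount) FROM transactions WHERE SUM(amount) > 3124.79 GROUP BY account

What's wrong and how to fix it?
Bug: SUM(amount) is an aggregate, but WHERE filters rows before aggregation

Fix: Use HAVING (which filters groups after aggregation) instead of WHERE

Corrected query:
SELECT account, SUM(amount) FROM transactions GROUP BY account HAVING SUM(amount) > 3124.79

Result:
account | SUM(amount)
--------+------------
ACC-102 | 6470.86    
ACC-106 | 3369.36    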